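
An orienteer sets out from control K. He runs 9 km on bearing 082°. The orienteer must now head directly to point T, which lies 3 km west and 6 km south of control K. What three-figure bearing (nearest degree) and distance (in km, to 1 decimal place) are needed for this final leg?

Leg 1 (082°, 9 km): east 9 sin 82° = 8.91, north 9 cos 82° = 1.25
Current position: (8.91, 1.25). Target: (-3, -6). Remaining: Δeast = -11.91, Δnorth = -7.25.
Bearing = atan2(-11.91, -7.25) mod 360° = 238.67°; distance = √((-11.91)² + (-7.25)²) = 13.947 km.

239°, 13.9 km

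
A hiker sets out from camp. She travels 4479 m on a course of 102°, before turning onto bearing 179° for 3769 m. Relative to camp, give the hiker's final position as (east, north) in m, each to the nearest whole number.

Leg 1 (102°, 4479 m): east 4479 sin 102° = 4381.12, north 4479 cos 102° = -931.24
Leg 2 (179°, 3769 m): east 3769 sin 179° = 65.78, north 3769 cos 179° = -3768.43
Summing: 4446.90 m east, -4699.66 m north → (4447, -4700).

(4447, -4700)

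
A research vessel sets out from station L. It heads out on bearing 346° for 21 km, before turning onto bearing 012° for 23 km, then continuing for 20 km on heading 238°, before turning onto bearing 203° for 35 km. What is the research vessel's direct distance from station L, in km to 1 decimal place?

30.9 km

Leg 1 (346°, 21 km): east 21 sin 346° = -5.08, north 21 cos 346° = 20.38
Leg 2 (012°, 23 km): east 23 sin 12° = 4.78, north 23 cos 12° = 22.50
Leg 3 (238°, 20 km): east 20 sin 238° = -16.96, north 20 cos 238° = -10.60
Leg 4 (203°, 35 km): east 35 sin 203° = -13.68, north 35 cos 203° = -32.22
Net: -30.93 east, 0.06 north. Distance = √((-30.93)² + (0.06)²) = 30.935 km.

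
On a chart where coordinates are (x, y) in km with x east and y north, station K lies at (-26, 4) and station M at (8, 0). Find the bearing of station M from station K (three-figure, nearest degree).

Δeast = 8 − -26 = 34.00; Δnorth = 0 − 4 = -4.00.
Bearing = atan2(Δeast, Δnorth) mod 360° = 96.71° ≈ 097°.

097°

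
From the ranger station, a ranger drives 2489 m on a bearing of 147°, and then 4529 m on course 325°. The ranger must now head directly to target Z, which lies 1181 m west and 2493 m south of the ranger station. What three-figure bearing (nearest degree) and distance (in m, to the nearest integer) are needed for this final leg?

179°, 4116 m

Leg 1 (147°, 2489 m): east 2489 sin 147° = 1355.61, north 2489 cos 147° = -2087.45
Leg 2 (325°, 4529 m): east 4529 sin 325° = -2597.73, north 4529 cos 325° = 3709.94
Current position: (-1242.12, 1622.49). Target: (-1181, -2493). Remaining: Δeast = 61.12, Δnorth = -4115.49.
Bearing = atan2(61.12, -4115.49) mod 360° = 179.15°; distance = √((61.12)² + (-4115.49)²) = 4115.942 m.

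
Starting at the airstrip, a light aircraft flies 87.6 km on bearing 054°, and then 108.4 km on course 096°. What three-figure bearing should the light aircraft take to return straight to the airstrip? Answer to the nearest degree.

Leg 1 (054°, 87.6 km): east 87.6 sin 54° = 70.87, north 87.6 cos 54° = 51.49
Leg 2 (096°, 108.4 km): east 108.4 sin 96° = 107.81, north 108.4 cos 96° = -11.33
Net displacement: 178.68 east, 40.16 north. Direction back to start is (-178.68, -40.16): bearing = atan2(-178.68, -40.16) mod 360° = 257.33° ≈ 257°.

257°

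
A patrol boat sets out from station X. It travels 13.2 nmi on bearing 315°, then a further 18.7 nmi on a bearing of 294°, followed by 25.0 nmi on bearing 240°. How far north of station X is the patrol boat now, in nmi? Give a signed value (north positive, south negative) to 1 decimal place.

4.4 nmi

Leg 1 (315°, 13.2 nmi): east 13.2 sin 315° = -9.33, north 13.2 cos 315° = 9.33
Leg 2 (294°, 18.7 nmi): east 18.7 sin 294° = -17.08, north 18.7 cos 294° = 7.61
Leg 3 (240°, 25.0 nmi): east 25.0 sin 240° = -21.65, north 25.0 cos 240° = -12.50
Net north component: 4.44 nmi.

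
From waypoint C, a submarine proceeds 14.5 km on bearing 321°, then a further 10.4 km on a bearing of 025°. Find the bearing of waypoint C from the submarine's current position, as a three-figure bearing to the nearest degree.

Leg 1 (321°, 14.5 km): east 14.5 sin 321° = -9.13, north 14.5 cos 321° = 11.27
Leg 2 (025°, 10.4 km): east 10.4 sin 25° = 4.40, north 10.4 cos 25° = 9.43
Net displacement: -4.73 east, 20.69 north. Direction back to start is (4.73, -20.69): bearing = atan2(4.73, -20.69) mod 360° = 167.13° ≈ 167°.

167°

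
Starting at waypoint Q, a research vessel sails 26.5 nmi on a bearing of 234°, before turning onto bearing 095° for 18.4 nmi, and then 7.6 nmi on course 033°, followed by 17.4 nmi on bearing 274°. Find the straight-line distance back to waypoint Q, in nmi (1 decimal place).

Leg 1 (234°, 26.5 nmi): east 26.5 sin 234° = -21.44, north 26.5 cos 234° = -15.58
Leg 2 (095°, 18.4 nmi): east 18.4 sin 95° = 18.33, north 18.4 cos 95° = -1.60
Leg 3 (033°, 7.6 nmi): east 7.6 sin 33° = 4.14, north 7.6 cos 33° = 6.37
Leg 4 (274°, 17.4 nmi): east 17.4 sin 274° = -17.36, north 17.4 cos 274° = 1.21
Net: -16.33 east, -9.59 north. Distance = √((-16.33)² + (-9.59)²) = 18.937 nmi.

18.9 nmi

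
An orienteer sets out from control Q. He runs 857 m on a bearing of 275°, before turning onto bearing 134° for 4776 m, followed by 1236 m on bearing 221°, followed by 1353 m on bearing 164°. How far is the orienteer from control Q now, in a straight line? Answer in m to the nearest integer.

5881 m

Leg 1 (275°, 857 m): east 857 sin 275° = -853.74, north 857 cos 275° = 74.69
Leg 2 (134°, 4776 m): east 4776 sin 134° = 3435.57, north 4776 cos 134° = -3317.69
Leg 3 (221°, 1236 m): east 1236 sin 221° = -810.89, north 1236 cos 221° = -932.82
Leg 4 (164°, 1353 m): east 1353 sin 164° = 372.94, north 1353 cos 164° = -1300.59
Net: 2143.88 east, -5476.40 north. Distance = √((2143.88)² + (-5476.40)²) = 5881.089 m.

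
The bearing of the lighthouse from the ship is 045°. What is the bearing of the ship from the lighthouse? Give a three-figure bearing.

225°

Back-bearing = 045° + 180° = 225°.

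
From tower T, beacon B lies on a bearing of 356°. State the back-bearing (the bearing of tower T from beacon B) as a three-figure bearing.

Back-bearing = 356° − 180° = 176°.

176°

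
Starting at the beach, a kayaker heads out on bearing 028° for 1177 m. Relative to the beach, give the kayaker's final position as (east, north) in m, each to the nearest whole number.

(553, 1039)

Leg 1 (028°, 1177 m): east 1177 sin 28° = 552.57, north 1177 cos 28° = 1039.23
Summing: 552.57 m east, 1039.23 m north → (553, 1039).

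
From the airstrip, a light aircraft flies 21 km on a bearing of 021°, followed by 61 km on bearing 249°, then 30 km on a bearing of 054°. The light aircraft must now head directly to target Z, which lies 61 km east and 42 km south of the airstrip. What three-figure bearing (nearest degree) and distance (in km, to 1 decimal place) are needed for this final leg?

Leg 1 (021°, 21 km): east 21 sin 21° = 7.53, north 21 cos 21° = 19.61
Leg 2 (249°, 61 km): east 61 sin 249° = -56.95, north 61 cos 249° = -21.86
Leg 3 (054°, 30 km): east 30 sin 54° = 24.27, north 30 cos 54° = 17.63
Current position: (-25.15, 15.38). Target: (61, -42). Remaining: Δeast = 86.15, Δnorth = -57.38.
Bearing = atan2(86.15, -57.38) mod 360° = 123.66°; distance = √((86.15)² + (-57.38)²) = 103.511 km.

124°, 103.5 km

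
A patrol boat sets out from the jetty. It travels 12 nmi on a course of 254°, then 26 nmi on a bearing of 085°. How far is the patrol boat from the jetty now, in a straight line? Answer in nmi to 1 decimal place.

14.4 nmi

Leg 1 (254°, 12 nmi): east 12 sin 254° = -11.54, north 12 cos 254° = -3.31
Leg 2 (085°, 26 nmi): east 26 sin 85° = 25.90, north 26 cos 85° = 2.27
Net: 14.37 east, -1.04 north. Distance = √((14.37)² + (-1.04)²) = 14.404 nmi.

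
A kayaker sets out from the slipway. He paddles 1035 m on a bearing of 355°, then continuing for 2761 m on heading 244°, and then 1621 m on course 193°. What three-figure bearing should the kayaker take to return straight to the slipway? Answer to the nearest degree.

059°

Leg 1 (355°, 1035 m): east 1035 sin 355° = -90.21, north 1035 cos 355° = 1031.06
Leg 2 (244°, 2761 m): east 2761 sin 244° = -2481.57, north 2761 cos 244° = -1210.34
Leg 3 (193°, 1621 m): east 1621 sin 193° = -364.65, north 1621 cos 193° = -1579.45
Net displacement: -2936.42 east, -1758.74 north. Direction back to start is (2936.42, 1758.74): bearing = atan2(2936.42, 1758.74) mod 360° = 59.08° ≈ 059°.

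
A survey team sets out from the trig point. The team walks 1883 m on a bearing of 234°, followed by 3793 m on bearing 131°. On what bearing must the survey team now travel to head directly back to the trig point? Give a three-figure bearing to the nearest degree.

Leg 1 (234°, 1883 m): east 1883 sin 234° = -1523.38, north 1883 cos 234° = -1106.80
Leg 2 (131°, 3793 m): east 3793 sin 131° = 2862.61, north 3793 cos 131° = -2488.43
Net displacement: 1339.23 east, -3595.23 north. Direction back to start is (-1339.23, 3595.23): bearing = atan2(-1339.23, 3595.23) mod 360° = 339.57° ≈ 340°.

340°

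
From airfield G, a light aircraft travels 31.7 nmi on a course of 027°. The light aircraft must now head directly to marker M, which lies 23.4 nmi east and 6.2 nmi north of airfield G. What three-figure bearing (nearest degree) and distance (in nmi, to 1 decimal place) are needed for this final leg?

Leg 1 (027°, 31.7 nmi): east 31.7 sin 27° = 14.39, north 31.7 cos 27° = 28.24
Current position: (14.39, 28.24). Target: (23.4, 6.2). Remaining: Δeast = 9.01, Δnorth = -22.04.
Bearing = atan2(9.01, -22.04) mod 360° = 157.77°; distance = √((9.01)² + (-22.04)²) = 23.815 nmi.

158°, 23.8 nmi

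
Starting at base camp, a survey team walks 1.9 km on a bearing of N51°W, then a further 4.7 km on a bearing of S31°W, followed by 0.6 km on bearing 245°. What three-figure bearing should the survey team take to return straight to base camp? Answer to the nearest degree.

055°

Leg 1 (N51°W, 1.9 km): east 1.9 sin 309° = -1.48, north 1.9 cos 309° = 1.20
Leg 2 (S31°W, 4.7 km): east 4.7 sin 211° = -2.42, north 4.7 cos 211° = -4.03
Leg 3 (245°, 0.6 km): east 0.6 sin 245° = -0.54, north 0.6 cos 245° = -0.25
Net displacement: -4.44 east, -3.09 north. Direction back to start is (4.44, 3.09): bearing = atan2(4.44, 3.09) mod 360° = 55.20° ≈ 055°.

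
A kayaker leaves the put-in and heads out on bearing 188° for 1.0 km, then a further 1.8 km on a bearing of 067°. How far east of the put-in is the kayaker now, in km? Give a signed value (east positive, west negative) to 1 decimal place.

1.5 km

Leg 1 (188°, 1.0 km): east 1.0 sin 188° = -0.14, north 1.0 cos 188° = -0.99
Leg 2 (067°, 1.8 km): east 1.8 sin 67° = 1.66, north 1.8 cos 67° = 0.70
Net east component: 1.52 km.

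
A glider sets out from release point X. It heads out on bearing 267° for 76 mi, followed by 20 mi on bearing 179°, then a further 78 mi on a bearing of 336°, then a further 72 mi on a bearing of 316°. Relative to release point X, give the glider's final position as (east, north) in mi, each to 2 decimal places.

(-157.29, 99.07)

Leg 1 (267°, 76 mi): east 76 sin 267° = -75.90, north 76 cos 267° = -3.98
Leg 2 (179°, 20 mi): east 20 sin 179° = 0.35, north 20 cos 179° = -20.00
Leg 3 (336°, 78 mi): east 78 sin 336° = -31.73, north 78 cos 336° = 71.26
Leg 4 (316°, 72 mi): east 72 sin 316° = -50.02, north 72 cos 316° = 51.79
Summing: -157.29 mi east, 99.07 mi north → (-157.29, 99.07).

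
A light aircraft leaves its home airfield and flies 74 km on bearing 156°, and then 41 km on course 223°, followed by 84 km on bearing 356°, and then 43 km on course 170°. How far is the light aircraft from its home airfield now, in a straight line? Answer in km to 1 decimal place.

Leg 1 (156°, 74 km): east 74 sin 156° = 30.10, north 74 cos 156° = -67.60
Leg 2 (223°, 41 km): east 41 sin 223° = -27.96, north 41 cos 223° = -29.99
Leg 3 (356°, 84 km): east 84 sin 356° = -5.86, north 84 cos 356° = 83.80
Leg 4 (170°, 43 km): east 43 sin 170° = 7.47, north 43 cos 170° = -42.35
Net: 3.74 east, -56.14 north. Distance = √((3.74)² + (-56.14)²) = 56.264 km.

56.3 km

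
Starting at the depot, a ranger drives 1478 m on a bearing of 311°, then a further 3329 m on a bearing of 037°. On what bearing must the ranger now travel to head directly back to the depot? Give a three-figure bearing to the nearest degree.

194°

Leg 1 (311°, 1478 m): east 1478 sin 311° = -1115.46, north 1478 cos 311° = 969.66
Leg 2 (037°, 3329 m): east 3329 sin 37° = 2003.44, north 3329 cos 37° = 2658.66
Net displacement: 887.98 east, 3628.31 north. Direction back to start is (-887.98, -3628.31): bearing = atan2(-887.98, -3628.31) mod 360° = 193.75° ≈ 194°.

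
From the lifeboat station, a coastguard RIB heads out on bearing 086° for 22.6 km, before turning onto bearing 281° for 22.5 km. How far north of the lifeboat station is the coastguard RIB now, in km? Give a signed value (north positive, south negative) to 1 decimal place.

5.9 km

Leg 1 (086°, 22.6 km): east 22.6 sin 86° = 22.54, north 22.6 cos 86° = 1.58
Leg 2 (281°, 22.5 km): east 22.5 sin 281° = -22.09, north 22.5 cos 281° = 4.29
Net north component: 5.87 km.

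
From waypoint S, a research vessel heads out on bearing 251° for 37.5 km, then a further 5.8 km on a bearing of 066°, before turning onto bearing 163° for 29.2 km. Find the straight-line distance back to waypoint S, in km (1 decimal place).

Leg 1 (251°, 37.5 km): east 37.5 sin 251° = -35.46, north 37.5 cos 251° = -12.21
Leg 2 (066°, 5.8 km): east 5.8 sin 66° = 5.30, north 5.8 cos 66° = 2.36
Leg 3 (163°, 29.2 km): east 29.2 sin 163° = 8.54, north 29.2 cos 163° = -27.92
Net: -21.62 east, -37.77 north. Distance = √((-21.62)² + (-37.77)²) = 43.524 km.

43.5 km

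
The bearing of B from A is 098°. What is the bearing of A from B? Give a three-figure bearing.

Back-bearing = 098° + 180° = 278°.

278°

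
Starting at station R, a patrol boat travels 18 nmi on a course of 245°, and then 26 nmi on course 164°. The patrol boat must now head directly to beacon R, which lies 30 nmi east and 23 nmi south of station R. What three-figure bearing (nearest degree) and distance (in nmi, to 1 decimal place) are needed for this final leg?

Leg 1 (245°, 18 nmi): east 18 sin 245° = -16.31, north 18 cos 245° = -7.61
Leg 2 (164°, 26 nmi): east 26 sin 164° = 7.17, north 26 cos 164° = -24.99
Current position: (-9.15, -32.60). Target: (30, -23). Remaining: Δeast = 39.15, Δnorth = 9.60.
Bearing = atan2(39.15, 9.60) mod 360° = 76.22°; distance = √((39.15)² + (9.60)²) = 40.307 nmi.

076°, 40.3 nmi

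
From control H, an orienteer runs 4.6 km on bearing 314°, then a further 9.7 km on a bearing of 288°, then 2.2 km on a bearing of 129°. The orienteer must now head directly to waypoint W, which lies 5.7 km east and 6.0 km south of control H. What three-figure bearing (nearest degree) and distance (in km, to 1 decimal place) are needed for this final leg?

123°, 19.7 km

Leg 1 (314°, 4.6 km): east 4.6 sin 314° = -3.31, north 4.6 cos 314° = 3.20
Leg 2 (288°, 9.7 km): east 9.7 sin 288° = -9.23, north 9.7 cos 288° = 3.00
Leg 3 (129°, 2.2 km): east 2.2 sin 129° = 1.71, north 2.2 cos 129° = -1.38
Current position: (-10.82, 4.81). Target: (5.7, -6.0). Remaining: Δeast = 16.52, Δnorth = -10.81.
Bearing = atan2(16.52, -10.81) mod 360° = 123.19°; distance = √((16.52)² + (-10.81)²) = 19.745 km.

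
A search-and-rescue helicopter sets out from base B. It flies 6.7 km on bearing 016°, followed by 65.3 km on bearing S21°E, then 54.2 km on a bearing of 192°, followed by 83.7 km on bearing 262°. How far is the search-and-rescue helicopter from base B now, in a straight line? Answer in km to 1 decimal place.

137.7 km

Leg 1 (016°, 6.7 km): east 6.7 sin 16° = 1.85, north 6.7 cos 16° = 6.44
Leg 2 (S21°E, 65.3 km): east 65.3 sin 159° = 23.40, north 65.3 cos 159° = -60.96
Leg 3 (192°, 54.2 km): east 54.2 sin 192° = -11.27, north 54.2 cos 192° = -53.02
Leg 4 (262°, 83.7 km): east 83.7 sin 262° = -82.89, north 83.7 cos 262° = -11.65
Net: -68.91 east, -119.19 north. Distance = √((-68.91)² + (-119.19)²) = 137.672 km.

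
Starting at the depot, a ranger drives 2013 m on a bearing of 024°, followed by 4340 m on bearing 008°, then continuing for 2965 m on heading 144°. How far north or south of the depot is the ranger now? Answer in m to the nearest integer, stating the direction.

Leg 1 (024°, 2013 m): east 2013 sin 24° = 818.76, north 2013 cos 24° = 1838.97
Leg 2 (008°, 4340 m): east 4340 sin 8° = 604.01, north 4340 cos 8° = 4297.76
Leg 3 (144°, 2965 m): east 2965 sin 144° = 1742.78, north 2965 cos 144° = -2398.74
Net north component: 3738.00 m.

3738 m north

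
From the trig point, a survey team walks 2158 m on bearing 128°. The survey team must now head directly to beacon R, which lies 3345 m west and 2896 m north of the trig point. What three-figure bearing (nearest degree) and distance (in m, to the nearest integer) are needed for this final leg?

Leg 1 (128°, 2158 m): east 2158 sin 128° = 1700.53, north 2158 cos 128° = -1328.60
Current position: (1700.53, -1328.60). Target: (-3345, 2896). Remaining: Δeast = -5045.53, Δnorth = 4224.60.
Bearing = atan2(-5045.53, 4224.60) mod 360° = 309.94°; distance = √((-5045.53)² + (4224.60)²) = 6580.621 m.

310°, 6581 m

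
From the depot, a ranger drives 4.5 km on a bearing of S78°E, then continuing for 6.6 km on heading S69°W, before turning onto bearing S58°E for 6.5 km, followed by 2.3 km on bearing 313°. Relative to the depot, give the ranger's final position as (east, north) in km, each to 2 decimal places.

(2.07, -5.18)

Leg 1 (S78°E, 4.5 km): east 4.5 sin 102° = 4.40, north 4.5 cos 102° = -0.94
Leg 2 (S69°W, 6.6 km): east 6.6 sin 249° = -6.16, north 6.6 cos 249° = -2.37
Leg 3 (S58°E, 6.5 km): east 6.5 sin 122° = 5.51, north 6.5 cos 122° = -3.44
Leg 4 (313°, 2.3 km): east 2.3 sin 313° = -1.68, north 2.3 cos 313° = 1.57
Summing: 2.07 km east, -5.18 km north → (2.07, -5.18).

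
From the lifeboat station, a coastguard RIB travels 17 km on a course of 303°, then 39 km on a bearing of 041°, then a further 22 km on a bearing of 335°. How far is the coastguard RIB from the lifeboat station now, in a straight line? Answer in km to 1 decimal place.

58.7 km

Leg 1 (303°, 17 km): east 17 sin 303° = -14.26, north 17 cos 303° = 9.26
Leg 2 (041°, 39 km): east 39 sin 41° = 25.59, north 39 cos 41° = 29.43
Leg 3 (335°, 22 km): east 22 sin 335° = -9.30, north 22 cos 335° = 19.94
Net: 2.03 east, 58.63 north. Distance = √((2.03)² + (58.63)²) = 58.666 km.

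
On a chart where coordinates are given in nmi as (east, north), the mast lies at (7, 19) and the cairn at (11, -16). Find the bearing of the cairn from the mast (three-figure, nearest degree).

173°

Δeast = 11 − 7 = 4.00; Δnorth = -16 − 19 = -35.00.
Bearing = atan2(Δeast, Δnorth) mod 360° = 173.48° ≈ 173°.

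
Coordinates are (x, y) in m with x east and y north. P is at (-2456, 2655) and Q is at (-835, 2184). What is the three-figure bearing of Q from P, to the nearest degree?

Δeast = -835 − -2456 = 1621.00; Δnorth = 2184 − 2655 = -471.00.
Bearing = atan2(Δeast, Δnorth) mod 360° = 106.20° ≈ 106°.

106°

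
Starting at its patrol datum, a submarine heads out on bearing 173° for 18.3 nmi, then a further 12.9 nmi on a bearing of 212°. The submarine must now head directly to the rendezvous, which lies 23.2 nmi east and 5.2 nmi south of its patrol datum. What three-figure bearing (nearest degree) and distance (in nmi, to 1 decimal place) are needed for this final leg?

049°, 36.7 nmi

Leg 1 (173°, 18.3 nmi): east 18.3 sin 173° = 2.23, north 18.3 cos 173° = -18.16
Leg 2 (212°, 12.9 nmi): east 12.9 sin 212° = -6.84, north 12.9 cos 212° = -10.94
Current position: (-4.61, -29.10). Target: (23.2, -5.2). Remaining: Δeast = 27.81, Δnorth = 23.90.
Bearing = atan2(27.81, 23.90) mod 360° = 49.32°; distance = √((27.81)² + (23.90)²) = 36.668 nmi.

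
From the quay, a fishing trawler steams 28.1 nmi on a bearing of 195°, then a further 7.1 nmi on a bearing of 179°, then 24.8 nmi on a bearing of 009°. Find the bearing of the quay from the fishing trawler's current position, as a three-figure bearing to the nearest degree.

019°

Leg 1 (195°, 28.1 nmi): east 28.1 sin 195° = -7.27, north 28.1 cos 195° = -27.14
Leg 2 (179°, 7.1 nmi): east 7.1 sin 179° = 0.12, north 7.1 cos 179° = -7.10
Leg 3 (009°, 24.8 nmi): east 24.8 sin 9° = 3.88, north 24.8 cos 9° = 24.49
Net displacement: -3.27 east, -9.75 north. Direction back to start is (3.27, 9.75): bearing = atan2(3.27, 9.75) mod 360° = 18.54° ≈ 019°.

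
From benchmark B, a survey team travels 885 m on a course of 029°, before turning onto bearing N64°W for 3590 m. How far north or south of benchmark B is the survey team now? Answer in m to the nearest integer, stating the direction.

Leg 1 (029°, 885 m): east 885 sin 29° = 429.06, north 885 cos 29° = 774.04
Leg 2 (N64°W, 3590 m): east 3590 sin 296° = -3226.67, north 3590 cos 296° = 1573.75
Net north component: 2347.79 m.

2348 m north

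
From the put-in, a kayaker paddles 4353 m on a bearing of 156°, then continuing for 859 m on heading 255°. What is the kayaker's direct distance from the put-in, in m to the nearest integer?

Leg 1 (156°, 4353 m): east 4353 sin 156° = 1770.52, north 4353 cos 156° = -3976.66
Leg 2 (255°, 859 m): east 859 sin 255° = -829.73, north 859 cos 255° = -222.33
Net: 940.79 east, -4198.99 north. Distance = √((940.79)² + (-4198.99)²) = 4303.092 m.

4303 m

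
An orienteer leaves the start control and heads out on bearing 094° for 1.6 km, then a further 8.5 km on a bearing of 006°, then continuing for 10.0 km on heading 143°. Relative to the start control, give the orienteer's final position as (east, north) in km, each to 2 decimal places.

Leg 1 (094°, 1.6 km): east 1.6 sin 94° = 1.60, north 1.6 cos 94° = -0.11
Leg 2 (006°, 8.5 km): east 8.5 sin 6° = 0.89, north 8.5 cos 6° = 8.45
Leg 3 (143°, 10.0 km): east 10.0 sin 143° = 6.02, north 10.0 cos 143° = -7.99
Summing: 8.50 km east, 0.36 km north → (8.50, 0.36).

(8.50, 0.36)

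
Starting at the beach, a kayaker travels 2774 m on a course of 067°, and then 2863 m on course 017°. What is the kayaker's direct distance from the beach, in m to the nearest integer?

5109 m

Leg 1 (067°, 2774 m): east 2774 sin 67° = 2553.48, north 2774 cos 67° = 1083.89
Leg 2 (017°, 2863 m): east 2863 sin 17° = 837.06, north 2863 cos 17° = 2737.90
Net: 3390.54 east, 3821.79 north. Distance = √((3390.54)² + (3821.79)²) = 5108.995 m.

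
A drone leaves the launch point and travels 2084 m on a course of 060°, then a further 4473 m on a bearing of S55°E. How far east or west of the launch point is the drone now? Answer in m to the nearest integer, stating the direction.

Leg 1 (060°, 2084 m): east 2084 sin 60° = 1804.80, north 2084 cos 60° = 1042.00
Leg 2 (S55°E, 4473 m): east 4473 sin 125° = 3664.07, north 4473 cos 125° = -2565.61
Net east component: 5468.86 m.

5469 m east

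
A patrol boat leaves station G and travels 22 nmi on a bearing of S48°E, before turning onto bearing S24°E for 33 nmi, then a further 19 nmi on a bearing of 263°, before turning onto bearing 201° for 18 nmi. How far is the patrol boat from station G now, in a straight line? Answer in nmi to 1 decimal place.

64.1 nmi

Leg 1 (S48°E, 22 nmi): east 22 sin 132° = 16.35, north 22 cos 132° = -14.72
Leg 2 (S24°E, 33 nmi): east 33 sin 156° = 13.42, north 33 cos 156° = -30.15
Leg 3 (263°, 19 nmi): east 19 sin 263° = -18.86, north 19 cos 263° = -2.32
Leg 4 (201°, 18 nmi): east 18 sin 201° = -6.45, north 18 cos 201° = -16.80
Net: 4.46 east, -63.99 north. Distance = √((4.46)² + (-63.99)²) = 64.143 nmi.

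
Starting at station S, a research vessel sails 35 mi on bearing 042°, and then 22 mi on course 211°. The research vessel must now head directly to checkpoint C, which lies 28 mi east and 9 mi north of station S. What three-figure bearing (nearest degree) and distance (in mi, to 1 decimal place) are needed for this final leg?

083°, 16.0 mi

Leg 1 (042°, 35 mi): east 35 sin 42° = 23.42, north 35 cos 42° = 26.01
Leg 2 (211°, 22 mi): east 22 sin 211° = -11.33, north 22 cos 211° = -18.86
Current position: (12.09, 7.15). Target: (28, 9). Remaining: Δeast = 15.91, Δnorth = 1.85.
Bearing = atan2(15.91, 1.85) mod 360° = 83.38°; distance = √((15.91)² + (1.85)²) = 16.018 mi.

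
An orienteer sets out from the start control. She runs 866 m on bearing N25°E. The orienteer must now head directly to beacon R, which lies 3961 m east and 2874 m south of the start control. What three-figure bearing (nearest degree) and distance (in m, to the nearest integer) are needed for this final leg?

136°, 5129 m

Leg 1 (N25°E, 866 m): east 866 sin 25° = 365.99, north 866 cos 25° = 784.86
Current position: (365.99, 784.86). Target: (3961, -2874). Remaining: Δeast = 3595.01, Δnorth = -3658.86.
Bearing = atan2(3595.01, -3658.86) mod 360° = 135.50°; distance = √((3595.01)² + (-3658.86)²) = 5129.463 m.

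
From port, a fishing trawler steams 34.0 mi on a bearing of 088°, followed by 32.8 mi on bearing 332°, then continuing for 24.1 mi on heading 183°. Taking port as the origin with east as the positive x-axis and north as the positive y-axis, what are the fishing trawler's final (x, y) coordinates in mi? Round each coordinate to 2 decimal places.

Leg 1 (088°, 34.0 mi): east 34.0 sin 88° = 33.98, north 34.0 cos 88° = 1.19
Leg 2 (332°, 32.8 mi): east 32.8 sin 332° = -15.40, north 32.8 cos 332° = 28.96
Leg 3 (183°, 24.1 mi): east 24.1 sin 183° = -1.26, north 24.1 cos 183° = -24.07
Summing: 17.32 mi east, 6.08 mi north → (17.32, 6.08).

(17.32, 6.08)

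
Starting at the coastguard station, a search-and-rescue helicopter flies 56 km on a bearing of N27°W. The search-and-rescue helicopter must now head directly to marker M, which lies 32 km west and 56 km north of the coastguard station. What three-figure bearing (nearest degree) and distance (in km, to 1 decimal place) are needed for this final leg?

313°, 9.0 km

Leg 1 (N27°W, 56 km): east 56 sin 333° = -25.42, north 56 cos 333° = 49.90
Current position: (-25.42, 49.90). Target: (-32, 56). Remaining: Δeast = -6.58, Δnorth = 6.10.
Bearing = atan2(-6.58, 6.10) mod 360° = 312.86°; distance = √((-6.58)² + (6.10)²) = 8.972 km.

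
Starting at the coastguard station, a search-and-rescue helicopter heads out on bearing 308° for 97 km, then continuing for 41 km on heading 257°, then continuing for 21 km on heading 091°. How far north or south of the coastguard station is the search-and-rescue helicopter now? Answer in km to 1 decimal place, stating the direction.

Leg 1 (308°, 97 km): east 97 sin 308° = -76.44, north 97 cos 308° = 59.72
Leg 2 (257°, 41 km): east 41 sin 257° = -39.95, north 41 cos 257° = -9.22
Leg 3 (091°, 21 km): east 21 sin 91° = 21.00, north 21 cos 91° = -0.37
Net north component: 50.13 km.

50.1 km north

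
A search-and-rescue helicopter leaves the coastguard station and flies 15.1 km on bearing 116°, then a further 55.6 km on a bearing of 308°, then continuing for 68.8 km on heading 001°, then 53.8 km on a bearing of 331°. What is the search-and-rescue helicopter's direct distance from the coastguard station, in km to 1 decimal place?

Leg 1 (116°, 15.1 km): east 15.1 sin 116° = 13.57, north 15.1 cos 116° = -6.62
Leg 2 (308°, 55.6 km): east 55.6 sin 308° = -43.81, north 55.6 cos 308° = 34.23
Leg 3 (001°, 68.8 km): east 68.8 sin 1° = 1.20, north 68.8 cos 1° = 68.79
Leg 4 (331°, 53.8 km): east 53.8 sin 331° = -26.08, north 53.8 cos 331° = 47.05
Net: -55.12 east, 143.46 north. Distance = √((-55.12)² + (143.46)²) = 153.682 km.

153.7 km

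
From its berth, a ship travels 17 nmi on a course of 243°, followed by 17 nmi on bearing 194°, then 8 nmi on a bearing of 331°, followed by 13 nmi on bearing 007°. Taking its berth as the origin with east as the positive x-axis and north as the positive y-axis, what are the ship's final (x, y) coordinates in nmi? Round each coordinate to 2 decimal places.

(-21.55, -4.31)

Leg 1 (243°, 17 nmi): east 17 sin 243° = -15.15, north 17 cos 243° = -7.72
Leg 2 (194°, 17 nmi): east 17 sin 194° = -4.11, north 17 cos 194° = -16.50
Leg 3 (331°, 8 nmi): east 8 sin 331° = -3.88, north 8 cos 331° = 7.00
Leg 4 (007°, 13 nmi): east 13 sin 7° = 1.58, north 13 cos 7° = 12.90
Summing: -21.55 nmi east, -4.31 nmi north → (-21.55, -4.31).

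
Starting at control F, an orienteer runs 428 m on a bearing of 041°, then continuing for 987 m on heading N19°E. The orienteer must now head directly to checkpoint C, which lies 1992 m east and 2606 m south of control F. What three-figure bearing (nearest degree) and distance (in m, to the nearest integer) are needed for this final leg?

160°, 4105 m

Leg 1 (041°, 428 m): east 428 sin 41° = 280.79, north 428 cos 41° = 323.02
Leg 2 (N19°E, 987 m): east 987 sin 19° = 321.34, north 987 cos 19° = 933.23
Current position: (602.13, 1256.24). Target: (1992, -2606). Remaining: Δeast = 1389.87, Δnorth = -3862.24.
Bearing = atan2(1389.87, -3862.24) mod 360° = 160.21°; distance = √((1389.87)² + (-3862.24)²) = 4104.712 m.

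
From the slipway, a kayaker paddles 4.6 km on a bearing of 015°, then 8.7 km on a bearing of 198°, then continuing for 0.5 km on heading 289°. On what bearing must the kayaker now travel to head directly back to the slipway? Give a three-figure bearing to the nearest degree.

028°

Leg 1 (015°, 4.6 km): east 4.6 sin 15° = 1.19, north 4.6 cos 15° = 4.44
Leg 2 (198°, 8.7 km): east 8.7 sin 198° = -2.69, north 8.7 cos 198° = -8.27
Leg 3 (289°, 0.5 km): east 0.5 sin 289° = -0.47, north 0.5 cos 289° = 0.16
Net displacement: -1.97 east, -3.67 north. Direction back to start is (1.97, 3.67): bearing = atan2(1.97, 3.67) mod 360° = 28.25° ≈ 028°.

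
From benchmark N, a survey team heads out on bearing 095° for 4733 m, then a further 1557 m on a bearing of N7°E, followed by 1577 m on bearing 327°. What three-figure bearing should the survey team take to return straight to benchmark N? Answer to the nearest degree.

239°

Leg 1 (095°, 4733 m): east 4733 sin 95° = 4714.99, north 4733 cos 95° = -412.51
Leg 2 (N7°E, 1557 m): east 1557 sin 7° = 189.75, north 1557 cos 7° = 1545.39
Leg 3 (327°, 1577 m): east 1577 sin 327° = -858.90, north 1577 cos 327° = 1322.58
Net displacement: 4045.84 east, 2455.47 north. Direction back to start is (-4045.84, -2455.47): bearing = atan2(-4045.84, -2455.47) mod 360° = 238.75° ≈ 239°.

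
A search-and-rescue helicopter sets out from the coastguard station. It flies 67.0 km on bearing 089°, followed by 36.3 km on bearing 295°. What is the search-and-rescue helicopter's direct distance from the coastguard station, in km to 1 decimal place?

Leg 1 (089°, 67.0 km): east 67.0 sin 89° = 66.99, north 67.0 cos 89° = 1.17
Leg 2 (295°, 36.3 km): east 36.3 sin 295° = -32.90, north 36.3 cos 295° = 15.34
Net: 34.09 east, 16.51 north. Distance = √((34.09)² + (16.51)²) = 37.878 km.

37.9 km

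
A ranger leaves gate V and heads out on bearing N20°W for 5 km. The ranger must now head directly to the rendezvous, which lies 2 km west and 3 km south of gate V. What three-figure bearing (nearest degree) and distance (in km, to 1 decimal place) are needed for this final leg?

Leg 1 (N20°W, 5 km): east 5 sin 340° = -1.71, north 5 cos 340° = 4.70
Current position: (-1.71, 4.70). Target: (-2, -3). Remaining: Δeast = -0.29, Δnorth = -7.70.
Bearing = atan2(-0.29, -7.70) mod 360° = 182.16°; distance = √((-0.29)² + (-7.70)²) = 7.704 km.

182°, 7.7 km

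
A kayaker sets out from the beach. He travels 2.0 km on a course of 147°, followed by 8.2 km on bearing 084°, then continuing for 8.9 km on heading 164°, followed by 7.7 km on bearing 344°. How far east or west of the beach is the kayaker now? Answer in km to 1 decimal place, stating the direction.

9.6 km east

Leg 1 (147°, 2.0 km): east 2.0 sin 147° = 1.09, north 2.0 cos 147° = -1.68
Leg 2 (084°, 8.2 km): east 8.2 sin 84° = 8.16, north 8.2 cos 84° = 0.86
Leg 3 (164°, 8.9 km): east 8.9 sin 164° = 2.45, north 8.9 cos 164° = -8.56
Leg 4 (344°, 7.7 km): east 7.7 sin 344° = -2.12, north 7.7 cos 344° = 7.40
Net east component: 9.58 km.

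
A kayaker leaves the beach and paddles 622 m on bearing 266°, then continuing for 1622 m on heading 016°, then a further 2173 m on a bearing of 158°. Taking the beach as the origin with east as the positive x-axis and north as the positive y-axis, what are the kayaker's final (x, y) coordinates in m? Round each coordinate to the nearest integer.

(641, -499)

Leg 1 (266°, 622 m): east 622 sin 266° = -620.48, north 622 cos 266° = -43.39
Leg 2 (016°, 1622 m): east 1622 sin 16° = 447.08, north 1622 cos 16° = 1559.17
Leg 3 (158°, 2173 m): east 2173 sin 158° = 814.02, north 2173 cos 158° = -2014.77
Summing: 640.62 m east, -498.99 m north → (641, -499).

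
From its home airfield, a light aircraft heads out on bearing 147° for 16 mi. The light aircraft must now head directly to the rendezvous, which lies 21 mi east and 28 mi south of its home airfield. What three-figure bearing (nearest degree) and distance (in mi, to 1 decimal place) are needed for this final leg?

Leg 1 (147°, 16 mi): east 16 sin 147° = 8.71, north 16 cos 147° = -13.42
Current position: (8.71, -13.42). Target: (21, -28). Remaining: Δeast = 12.29, Δnorth = -14.58.
Bearing = atan2(12.29, -14.58) mod 360° = 139.88°; distance = √((12.29)² + (-14.58)²) = 19.067 mi.

140°, 19.1 mi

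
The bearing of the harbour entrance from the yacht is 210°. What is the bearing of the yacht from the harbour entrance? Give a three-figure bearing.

Back-bearing = 210° − 180° = 030°.

030°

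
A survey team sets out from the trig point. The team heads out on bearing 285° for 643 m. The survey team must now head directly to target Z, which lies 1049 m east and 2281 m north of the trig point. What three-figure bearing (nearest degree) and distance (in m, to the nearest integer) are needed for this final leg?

038°, 2695 m

Leg 1 (285°, 643 m): east 643 sin 285° = -621.09, north 643 cos 285° = 166.42
Current position: (-621.09, 166.42). Target: (1049, 2281). Remaining: Δeast = 1670.09, Δnorth = 2114.58.
Bearing = atan2(1670.09, 2114.58) mod 360° = 38.30°; distance = √((1670.09)² + (2114.58)²) = 2694.559 m.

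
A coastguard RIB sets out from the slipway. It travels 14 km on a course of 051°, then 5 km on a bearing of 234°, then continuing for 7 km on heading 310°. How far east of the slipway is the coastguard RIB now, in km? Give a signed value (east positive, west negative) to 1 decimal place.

1.5 km

Leg 1 (051°, 14 km): east 14 sin 51° = 10.88, north 14 cos 51° = 8.81
Leg 2 (234°, 5 km): east 5 sin 234° = -4.05, north 5 cos 234° = -2.94
Leg 3 (310°, 7 km): east 7 sin 310° = -5.36, north 7 cos 310° = 4.50
Net east component: 1.47 km.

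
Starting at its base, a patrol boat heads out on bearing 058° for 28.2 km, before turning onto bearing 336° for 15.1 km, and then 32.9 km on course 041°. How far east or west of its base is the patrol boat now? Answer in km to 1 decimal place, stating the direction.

Leg 1 (058°, 28.2 km): east 28.2 sin 58° = 23.91, north 28.2 cos 58° = 14.94
Leg 2 (336°, 15.1 km): east 15.1 sin 336° = -6.14, north 15.1 cos 336° = 13.79
Leg 3 (041°, 32.9 km): east 32.9 sin 41° = 21.58, north 32.9 cos 41° = 24.83
Net east component: 39.36 km.

39.4 km east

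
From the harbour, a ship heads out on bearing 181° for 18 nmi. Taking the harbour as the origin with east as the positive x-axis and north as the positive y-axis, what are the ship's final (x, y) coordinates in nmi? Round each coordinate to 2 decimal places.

Leg 1 (181°, 18 nmi): east 18 sin 181° = -0.31, north 18 cos 181° = -18.00
Summing: -0.31 nmi east, -18.00 nmi north → (-0.31, -18.00).

(-0.31, -18.00)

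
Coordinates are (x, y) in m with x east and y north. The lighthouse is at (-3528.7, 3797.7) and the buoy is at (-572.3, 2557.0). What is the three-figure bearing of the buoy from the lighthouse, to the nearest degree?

113°

Δeast = -572.3 − -3528.7 = 2956.40; Δnorth = 2557.0 − 3797.7 = -1240.70.
Bearing = atan2(Δeast, Δnorth) mod 360° = 112.77° ≈ 113°.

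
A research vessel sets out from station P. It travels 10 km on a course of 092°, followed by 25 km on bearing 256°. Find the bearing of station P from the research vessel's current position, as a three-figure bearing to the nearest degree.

Leg 1 (092°, 10 km): east 10 sin 92° = 9.99, north 10 cos 92° = -0.35
Leg 2 (256°, 25 km): east 25 sin 256° = -24.26, north 25 cos 256° = -6.05
Net displacement: -14.26 east, -6.40 north. Direction back to start is (14.26, 6.40): bearing = atan2(14.26, 6.40) mod 360° = 65.84° ≈ 066°.

066°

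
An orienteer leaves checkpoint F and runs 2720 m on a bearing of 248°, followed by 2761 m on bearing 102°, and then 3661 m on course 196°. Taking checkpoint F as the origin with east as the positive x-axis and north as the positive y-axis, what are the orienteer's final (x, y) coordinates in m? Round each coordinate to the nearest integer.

Leg 1 (248°, 2720 m): east 2720 sin 248° = -2521.94, north 2720 cos 248° = -1018.93
Leg 2 (102°, 2761 m): east 2761 sin 102° = 2700.67, north 2761 cos 102° = -574.04
Leg 3 (196°, 3661 m): east 3661 sin 196° = -1009.11, north 3661 cos 196° = -3519.18
Summing: -830.38 m east, -5112.15 m north → (-830, -5112).

(-830, -5112)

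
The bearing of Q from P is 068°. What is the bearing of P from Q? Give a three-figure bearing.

248°

Back-bearing = 068° + 180° = 248°.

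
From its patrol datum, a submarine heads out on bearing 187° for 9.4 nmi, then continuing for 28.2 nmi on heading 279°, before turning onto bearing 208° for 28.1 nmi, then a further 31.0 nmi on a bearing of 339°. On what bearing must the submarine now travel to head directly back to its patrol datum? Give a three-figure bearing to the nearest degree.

089°

Leg 1 (187°, 9.4 nmi): east 9.4 sin 187° = -1.15, north 9.4 cos 187° = -9.33
Leg 2 (279°, 28.2 nmi): east 28.2 sin 279° = -27.85, north 28.2 cos 279° = 4.41
Leg 3 (208°, 28.1 nmi): east 28.1 sin 208° = -13.19, north 28.1 cos 208° = -24.81
Leg 4 (339°, 31.0 nmi): east 31.0 sin 339° = -11.11, north 31.0 cos 339° = 28.94
Net displacement: -53.30 east, -0.79 north. Direction back to start is (53.30, 0.79): bearing = atan2(53.30, 0.79) mod 360° = 89.15° ≈ 089°.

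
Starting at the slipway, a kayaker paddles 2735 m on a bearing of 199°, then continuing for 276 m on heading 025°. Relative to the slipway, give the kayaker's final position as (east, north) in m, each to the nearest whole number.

Leg 1 (199°, 2735 m): east 2735 sin 199° = -890.43, north 2735 cos 199° = -2585.99
Leg 2 (025°, 276 m): east 276 sin 25° = 116.64, north 276 cos 25° = 250.14
Summing: -773.79 m east, -2335.85 m north → (-774, -2336).

(-774, -2336)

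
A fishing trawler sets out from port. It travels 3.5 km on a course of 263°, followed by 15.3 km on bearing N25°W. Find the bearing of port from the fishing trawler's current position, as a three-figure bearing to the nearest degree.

Leg 1 (263°, 3.5 km): east 3.5 sin 263° = -3.47, north 3.5 cos 263° = -0.43
Leg 2 (N25°W, 15.3 km): east 15.3 sin 335° = -6.47, north 15.3 cos 335° = 13.87
Net displacement: -9.94 east, 13.44 north. Direction back to start is (9.94, -13.44): bearing = atan2(9.94, -13.44) mod 360° = 143.51° ≈ 144°.

144°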